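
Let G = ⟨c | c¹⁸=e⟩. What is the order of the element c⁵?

Compute successive powers until reaching e:
  (c⁵)¹ = c⁵, (c⁵)² = c¹⁰, (c⁵)³ = c¹⁵, (c⁵)⁴ = c², (c⁵)⁵ = c⁷, (c⁵)⁶ = c¹², (c⁵)⁷ = c¹⁷, (c⁵)⁸ = c⁴, (c⁵)⁹ = c⁹, (c⁵)¹⁰ = c¹⁴, (c⁵)¹¹ = c, (c⁵)¹² = c⁶, (c⁵)¹³ = c¹¹, (c⁵)¹⁴ = c¹⁶, (c⁵)¹⁵ = c³, (c⁵)¹⁶ = c⁸, (c⁵)¹⁷ = c¹³, (c⁵)¹⁸ = e.
The smallest positive k with (c⁵)ᵏ = e is 18.

Answer: 18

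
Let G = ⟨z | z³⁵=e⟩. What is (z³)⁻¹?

The order of (z³) is 35 (smallest k with (z³)ᵏ = e), so (z³)⁻¹ = (z³)³⁴ = z³².
Check: (z³) · (z³²) → (z³) · z³² = e, giving e as required.

Answer: z³²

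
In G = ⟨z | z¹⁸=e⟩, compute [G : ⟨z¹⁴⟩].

First find ord(z¹⁴) by computing successive powers:
  (z¹⁴)¹ = z¹⁴, (z¹⁴)² = z¹⁰, (z¹⁴)³ = z⁶, (z¹⁴)⁴ = z², (z¹⁴)⁵ = z¹⁶, (z¹⁴)⁶ = z¹², (z¹⁴)⁷ = z⁸, (z¹⁴)⁸ = z⁴, (z¹⁴)⁹ = e.
So |⟨z¹⁴⟩| = ord(z¹⁴) = 9. With |G| = 18, by Lagrange [G : ⟨z¹⁴⟩] = 18/9 = 2.

Answer: 2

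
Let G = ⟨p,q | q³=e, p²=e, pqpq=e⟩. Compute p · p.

Compute p · p by multiplying left to right and reducing via the relations at each step:
  p · p = e

Answer: e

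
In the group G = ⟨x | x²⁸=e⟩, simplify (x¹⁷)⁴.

Compute successive powers of (x¹⁷), reducing at each step:
  (x¹⁷)²: (x¹⁷) · x¹⁷ = x⁶
  (x¹⁷)³: (x⁶) · x¹⁷ = x²³
  (x¹⁷)⁴: (x²³) · x¹⁷ = x¹²

Answer: x¹²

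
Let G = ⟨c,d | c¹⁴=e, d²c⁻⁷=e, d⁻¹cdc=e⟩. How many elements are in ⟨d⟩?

|⟨d⟩| equals the order of d. Compute successive powers until reaching e:
  d¹ = d, d² = c⁷, d³ = d⁻¹, d⁴ = e.
The smallest positive k with dᵏ = e is 4, so |⟨d⟩| = 4.

Answer: 4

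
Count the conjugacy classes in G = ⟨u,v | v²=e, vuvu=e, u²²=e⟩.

The conjugacy classes (representative and size) are:
  [e] (size 1), [u] (size 2), [u²] (size 2), [u¹⁹] (size 2), [u⁴] (size 2), [u⁵] (size 2), [u⁶] (size 2), [u⁷] (size 2), [u⁸] (size 2), [u¹³] (size 2), [u¹⁰] (size 2), [u¹¹] (size 1), [u⁶v] (size 11), [uv] (size 11).
Class equation: 1 + 2 + 2 + 2 + 2 + 2 + 2 + 2 + 2 + 2 + 2 + 1 + 11 + 11 = 44 = |G|. So G has 14 conjugacy classes.

Answer: 14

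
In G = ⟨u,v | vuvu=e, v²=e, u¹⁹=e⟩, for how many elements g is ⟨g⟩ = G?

⟨g⟩ = G would require ord(g) = |G| = 38, but the maximum element order in G is 19 < 38. So G is not cyclic and no single element generates it: the count is 0.

Answer: 0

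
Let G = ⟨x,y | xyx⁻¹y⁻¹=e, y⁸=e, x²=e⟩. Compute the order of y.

Compute successive powers until reaching e:
  y¹ = y, y² = y², y³ = y³, y⁴ = y⁴, y⁵ = y⁵, y⁶ = y⁶, y⁷ = y⁷, y⁸ = e.
The smallest positive k with yᵏ = e is 8.

Answer: 8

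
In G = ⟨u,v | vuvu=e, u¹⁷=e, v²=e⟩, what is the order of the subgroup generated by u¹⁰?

|⟨u¹⁰⟩| equals the order of u¹⁰. Compute successive powers until reaching e:
  (u¹⁰)¹ = u¹⁰, (u¹⁰)² = u³, (u¹⁰)³ = u¹³, (u¹⁰)⁴ = u⁶, (u¹⁰)⁵ = u¹⁶, (u¹⁰)⁶ = u⁹, (u¹⁰)⁷ = u², (u¹⁰)⁸ = u¹², (u¹⁰)⁹ = u⁵, (u¹⁰)¹⁰ = u¹⁵, (u¹⁰)¹¹ = u⁸, (u¹⁰)¹² = u, (u¹⁰)¹³ = u¹¹, (u¹⁰)¹⁴ = u⁴, (u¹⁰)¹⁵ = u¹⁴, (u¹⁰)¹⁶ = u⁷, (u¹⁰)¹⁷ = e.
The smallest positive k with (u¹⁰)ᵏ = e is 17, so |⟨u¹⁰⟩| = 17.

Answer: 17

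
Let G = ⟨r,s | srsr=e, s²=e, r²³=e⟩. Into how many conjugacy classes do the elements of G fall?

The conjugacy classes (representative and size) are:
  [e] (size 1), [r] (size 2), [r²¹] (size 2), [r²⁰] (size 2), [r⁴] (size 2), [r¹⁸] (size 2), [r⁶] (size 2), [r¹⁶] (size 2), [r⁸] (size 2), [r⁹] (size 2), [r¹⁰] (size 2), [r¹²] (size 2), [r¹⁸s] (size 23).
Class equation: 1 + 2 + 2 + 2 + 2 + 2 + 2 + 2 + 2 + 2 + 2 + 2 + 23 = 46 = |G|. So G has 13 conjugacy classes.

Answer: 13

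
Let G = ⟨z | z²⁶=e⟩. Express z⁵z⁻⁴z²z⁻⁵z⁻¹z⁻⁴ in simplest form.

Multiply left to right, reducing at each step:
  (z⁵) · z⁻⁴ = z
  z · z² = z³
  (z³) · z⁻⁵ = z²⁴
  (z²⁴) · z⁻¹ = z²³
  (z²³) · z⁻⁴ = z¹⁹

Answer: z¹⁹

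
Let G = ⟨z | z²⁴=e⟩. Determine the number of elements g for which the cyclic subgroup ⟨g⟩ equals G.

G is cyclic of order 24. An element generates G iff its order is 24, and a cyclic group of order 24 has exactly φ(24) = 8 such elements.

Answer: 8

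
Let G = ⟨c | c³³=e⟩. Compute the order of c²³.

Compute successive powers until reaching e:
  (c²³)¹ = c²³, (c²³)² = c¹³, (c²³)³ = c³, (c²³)⁴ = c²⁶, (c²³)⁵ = c¹⁶, (c²³)⁶ = c⁶, (c²³)⁷ = c²⁹, (c²³)⁸ = c¹⁹, (c²³)⁹ = c⁹, (c²³)¹⁰ = c³², (c²³)¹¹ = c²², (c²³)¹² = c¹², (c²³)¹³ = c², (c²³)¹⁴ = c²⁵, (c²³)¹⁵ = c¹⁵, (c²³)¹⁶ = c⁵, (c²³)¹⁷ = c²⁸, (c²³)¹⁸ = c¹⁸, (c²³)¹⁹ = c⁸, (c²³)²⁰ = c³¹, (c²³)²¹ = c²¹, (c²³)²² = c¹¹, (c²³)²³ = c, (c²³)²⁴ = c²⁴, (c²³)²⁵ = c¹⁴, (c²³)²⁶ = c⁴, (c²³)²⁷ = c²⁷, (c²³)²⁸ = c¹⁷, (c²³)²⁹ = c⁷, (c²³)³⁰ = c³⁰, (c²³)³¹ = c²⁰, (c²³)³² = c¹⁰, (c²³)³³ = e.
The smallest positive k with (c²³)ᵏ = e is 33.

Answer: 33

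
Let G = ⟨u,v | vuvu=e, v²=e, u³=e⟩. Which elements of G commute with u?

⟨u⟩ ⊆ C_G(u) since powers of u commute with u; so |C_G(u)| ≥ |⟨u⟩| = 3.
By orbit–stabilizer, |C_G(u)| = |G| / |conj. class of u| = 6 / 2 = 3.
The 3 elements commuting with u are {e, u, u²}.

Answer: {e, u, u²}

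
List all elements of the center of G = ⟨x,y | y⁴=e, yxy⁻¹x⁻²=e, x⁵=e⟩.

An element z ∈ Z(G) iff z commutes with every generator.
For example e is central: e·x = x = x·e; e·y = y = y·e.
Whereas x ∉ Z(G) since x·y = xy ≠ x²y = y·x.
Checking each of the 20 elements this way gives Z(G) = {e}, of order 1.

Answer: {e}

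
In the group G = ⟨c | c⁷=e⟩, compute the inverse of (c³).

The order of (c³) is 7 (smallest k with (c³)ᵏ = e), so (c³)⁻¹ = (c³)⁶ = c⁴.
Check: (c³) · (c⁴) → (c³) · c⁴ = e, giving e as required.

Answer: c⁴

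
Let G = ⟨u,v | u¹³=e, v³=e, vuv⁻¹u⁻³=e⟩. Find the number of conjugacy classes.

The conjugacy classes (representative and size) are:
  [e] (size 1), [u] (size 3), [u⁵] (size 3), [u¹⁰] (size 3), [u⁸] (size 3), [u¹⁰v] (size 13), [u⁷v²] (size 13).
Class equation: 1 + 3 + 3 + 3 + 3 + 13 + 13 = 39 = |G|. So G has 7 conjugacy classes.

Answer: 7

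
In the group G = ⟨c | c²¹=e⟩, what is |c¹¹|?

Compute successive powers until reaching e:
  (c¹¹)¹ = c¹¹, (c¹¹)² = c, (c¹¹)³ = c¹², (c¹¹)⁴ = c², (c¹¹)⁵ = c¹³, (c¹¹)⁶ = c³, (c¹¹)⁷ = c¹⁴, (c¹¹)⁸ = c⁴, (c¹¹)⁹ = c¹⁵, (c¹¹)¹⁰ = c⁵, (c¹¹)¹¹ = c¹⁶, (c¹¹)¹² = c⁶, (c¹¹)¹³ = c¹⁷, (c¹¹)¹⁴ = c⁷, (c¹¹)¹⁵ = c¹⁸, (c¹¹)¹⁶ = c⁸, (c¹¹)¹⁷ = c¹⁹, (c¹¹)¹⁸ = c⁹, (c¹¹)¹⁹ = c²⁰, (c¹¹)²⁰ = c¹⁰, (c¹¹)²¹ = e.
The smallest positive k with (c¹¹)ᵏ = e is 21.

Answer: 21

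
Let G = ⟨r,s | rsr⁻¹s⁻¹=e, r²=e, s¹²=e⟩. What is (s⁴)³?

Compute successive powers of (s⁴), reducing at each step:
  (s⁴)²: (s⁴) · s⁴ = s⁸
  (s⁴)³: (s⁸) · s⁴ = e

Answer: e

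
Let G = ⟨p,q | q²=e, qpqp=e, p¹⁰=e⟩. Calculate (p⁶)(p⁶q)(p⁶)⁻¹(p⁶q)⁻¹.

[(p⁶), (p⁶q)] = (p⁶)·(p⁶q)·(p⁶)⁻¹·(p⁶q)⁻¹.
  (p⁶) · (p⁶q) = p²q
  (p²q) · (p⁴) = p⁸q
  (p⁸q) · (p⁶q) = p²

Answer: p²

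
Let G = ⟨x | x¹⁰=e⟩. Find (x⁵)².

Compute successive powers of (x⁵), reducing at each step:
  (x⁵)²: (x⁵) · x⁵ = e

Answer: e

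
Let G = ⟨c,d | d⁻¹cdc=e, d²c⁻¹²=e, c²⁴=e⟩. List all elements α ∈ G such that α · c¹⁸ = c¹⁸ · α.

⟨c¹⁸⟩ ⊆ C_G(c¹⁸) since powers of c¹⁸ commute with c¹⁸; so |C_G(c¹⁸)| ≥ |⟨c¹⁸⟩| = 4.
By orbit–stabilizer, |C_G(c¹⁸)| = |G| / |conj. class of c¹⁸| = 48 / 2 = 24.
The 24 elements commuting with c¹⁸ are {e, c, c², c³, c⁴, c⁵, c⁶, c⁷, c⁸, c⁹, c¹⁰, c¹¹, c¹², c¹³, c¹⁴, c¹⁵, c¹⁶, c¹⁷, c¹⁸, c¹⁹, c²⁰, c²¹, c²², c²³}.

Answer: {e, c, c², c³, c⁴, c⁵, c⁶, c⁷, c⁸, c⁹, c¹⁰, c¹¹, c¹², c¹³, c¹⁴, c¹⁵, c¹⁶, c¹⁷, c¹⁸, c¹⁹, c²⁰, c²¹, c²², c²³}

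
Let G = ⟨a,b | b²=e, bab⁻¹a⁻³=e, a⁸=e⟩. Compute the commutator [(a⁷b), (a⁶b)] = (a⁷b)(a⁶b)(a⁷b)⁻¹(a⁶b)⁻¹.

[(a⁷b), (a⁶b)] = (a⁷b)·(a⁶b)·(a⁷b)⁻¹·(a⁶b)⁻¹.
  (a⁷b) · (a⁶b) = a
  a · (a³b) = a⁴b
  (a⁴b) · (a⁶b) = a⁶

Answer: a⁶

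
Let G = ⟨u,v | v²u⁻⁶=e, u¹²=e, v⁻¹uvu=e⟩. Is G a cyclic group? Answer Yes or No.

Every cyclic group is abelian. But u·v = uv while v·u = u⁵v⁻¹, so u·v ≠ v·u and G is not abelian. Hence G is not cyclic.

Answer: No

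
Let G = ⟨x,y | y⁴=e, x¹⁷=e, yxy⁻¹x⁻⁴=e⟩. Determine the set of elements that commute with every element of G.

An element z ∈ Z(G) iff z commutes with every generator.
For example e is central: e·x = x = x·e; e·y = y = y·e.
Whereas x ∉ Z(G) since x·y = xy ≠ x⁴y = y·x.
Checking each of the 68 elements this way gives Z(G) = {e}, of order 1.

Answer: {e}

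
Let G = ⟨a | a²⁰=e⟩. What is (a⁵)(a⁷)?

Compute (a⁵) · (a⁷) by multiplying left to right and reducing via the relations at each step:
  (a⁵) · a⁷ = a¹²

Answer: a¹²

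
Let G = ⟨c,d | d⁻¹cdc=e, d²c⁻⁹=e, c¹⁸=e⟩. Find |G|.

Enumerate words in the generators, reducing via the relations: the distinct elements are
  {c, d, e, cd, c², c³, c⁴, c⁵, c⁶, c⁷, c⁸, c⁹, c²d, c³d, c¹², c¹³, c¹¹, c¹⁰, c¹⁴, c¹⁵, c¹⁶, c¹⁷, c⁴d, c⁵d, c⁶d, c⁷d, c⁸d, d⁻¹, cd⁻¹, c²d⁻¹, c³d⁻¹, c⁴d⁻¹, c⁵d⁻¹, c⁶d⁻¹, c⁷d⁻¹, c⁸d⁻¹}.
No further products give new elements, so |G| = 36.

Answer: 36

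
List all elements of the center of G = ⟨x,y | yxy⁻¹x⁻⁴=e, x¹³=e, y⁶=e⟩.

An element z ∈ Z(G) iff z commutes with every generator.
For example e is central: e·x = x = x·e; e·y = y = y·e.
Whereas x ∉ Z(G) since x·y = xy ≠ x⁴y = y·x.
Checking each of the 78 elements this way gives Z(G) = {e}, of order 1.

Answer: {e}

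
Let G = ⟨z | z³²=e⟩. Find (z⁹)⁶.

Compute successive powers of (z⁹), reducing at each step:
  (z⁹)²: (z⁹) · z⁹ = z¹⁸
  (z⁹)³: (z¹⁸) · z⁹ = z²⁷
  (z⁹)⁴: (z²⁷) · z⁹ = z⁴
  (z⁹)⁵: (z⁴) · z⁹ = z¹³
  (z⁹)⁶: (z¹³) · z⁹ = z²²

Answer: z²²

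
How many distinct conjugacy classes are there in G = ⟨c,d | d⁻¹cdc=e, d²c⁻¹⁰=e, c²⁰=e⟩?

The conjugacy classes (representative and size) are:
  [e] (size 1), [c] (size 2), [c²] (size 2), [c³] (size 2), [c⁴] (size 2), [c⁵] (size 2), [c¹⁴] (size 2), [c⁷] (size 2), [c⁸] (size 2), [c¹¹] (size 2), [c¹⁰] (size 1), [c²d⁻¹] (size 10), [c⁹d] (size 10).
Class equation: 1 + 2 + 2 + 2 + 2 + 2 + 2 + 2 + 2 + 2 + 1 + 10 + 10 = 40 = |G|. So G has 13 conjugacy classes.

Answer: 13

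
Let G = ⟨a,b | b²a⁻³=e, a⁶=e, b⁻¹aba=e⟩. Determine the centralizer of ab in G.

⟨ab⟩ ⊆ C_G(ab) since powers of ab commute with ab; so |C_G(ab)| ≥ |⟨ab⟩| = 4.
By orbit–stabilizer, |C_G(ab)| = |G| / |conj. class of ab| = 12 / 3 = 4.
The 4 elements commuting with ab are {e, a³, ab, ab⁻¹}.

Answer: {e, a³, ab, ab⁻¹}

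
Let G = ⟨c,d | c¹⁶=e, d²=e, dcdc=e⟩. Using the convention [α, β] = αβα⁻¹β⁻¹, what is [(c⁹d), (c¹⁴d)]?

[(c⁹d), (c¹⁴d)] = (c⁹d)·(c¹⁴d)·(c⁹d)⁻¹·(c¹⁴d)⁻¹.
  (c⁹d) · (c¹⁴d) = c¹¹
  (c¹¹) · (c⁹d) = c⁴d
  (c⁴d) · (c¹⁴d) = c⁶

Answer: c⁶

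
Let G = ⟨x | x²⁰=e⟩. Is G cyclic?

|G| = 20. The element x has order 20 (its powers give 20 distinct elements), so ⟨x⟩ = G and G is cyclic.

Answer: Yes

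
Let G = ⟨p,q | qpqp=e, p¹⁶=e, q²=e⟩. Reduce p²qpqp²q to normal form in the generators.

Multiply left to right, reducing at each step:
  (p²) · q = p²q
  (p²q) · p = pq
  (pq) · q = p
  p · p² = p³
  (p³) · q = p³q

Answer: p³q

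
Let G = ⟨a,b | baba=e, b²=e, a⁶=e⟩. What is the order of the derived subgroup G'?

G' = [G, G] is generated by all commutators. The generator-pair commutators are: [a, b] = a².
The subgroup they normally generate is {e, a², a⁴}, of order 3.
Check: |G/G'| = 12/3 = 4 is the order of the abelianisation.

Answer: 3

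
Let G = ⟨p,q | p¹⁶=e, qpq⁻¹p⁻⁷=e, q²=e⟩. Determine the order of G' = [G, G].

G' = [G, G] is generated by all commutators. The generator-pair commutators are: [p, q] = p¹⁰.
The subgroup they normally generate is {e, p², p⁴, p⁶, p⁸, p¹⁰, p¹², p¹⁴}, of order 8.
Check: |G/G'| = 32/8 = 4 is the order of the abelianisation.

Answer: 8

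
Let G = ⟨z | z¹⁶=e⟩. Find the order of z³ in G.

Compute successive powers until reaching e:
  (z³)¹ = z³, (z³)² = z⁶, (z³)³ = z⁹, (z³)⁴ = z¹², (z³)⁵ = z¹⁵, (z³)⁶ = z², (z³)⁷ = z⁵, (z³)⁸ = z⁸, (z³)⁹ = z¹¹, (z³)¹⁰ = z¹⁴, (z³)¹¹ = z, (z³)¹² = z⁴, (z³)¹³ = z⁷, (z³)¹⁴ = z¹⁰, (z³)¹⁵ = z¹³, (z³)¹⁶ = e.
The smallest positive k with (z³)ᵏ = e is 16.

Answer: 16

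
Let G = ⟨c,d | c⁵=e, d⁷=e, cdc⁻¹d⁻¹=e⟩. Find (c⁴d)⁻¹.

The order of (c⁴d) is 35 (smallest k with (c⁴d)ᵏ = e), so (c⁴d)⁻¹ = (c⁴d)³⁴ = cd⁶.
Check: (c⁴d) · (cd⁶) → (c⁴d) · c = d;   d · d⁶ = e, giving e as required.

Answer: cd⁶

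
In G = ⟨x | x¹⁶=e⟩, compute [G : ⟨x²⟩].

First find ord(x²) by computing successive powers:
  (x²)¹ = x², (x²)² = x⁴, (x²)³ = x⁶, (x²)⁴ = x⁸, (x²)⁵ = x¹⁰, (x²)⁶ = x¹², (x²)⁷ = x¹⁴, (x²)⁸ = e.
So |⟨x²⟩| = ord(x²) = 8. With |G| = 16, by Lagrange [G : ⟨x²⟩] = 16/8 = 2.

Answer: 2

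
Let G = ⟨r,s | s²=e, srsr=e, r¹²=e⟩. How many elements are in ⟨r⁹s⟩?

|⟨r⁹s⟩| equals the order of r⁹s. Compute successive powers until reaching e:
  (r⁹s)¹ = r⁹s, (r⁹s)² = e.
The smallest positive k with (r⁹s)ᵏ = e is 2, so |⟨r⁹s⟩| = 2.

Answer: 2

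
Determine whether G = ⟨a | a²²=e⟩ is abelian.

G has a single generator, so G is cyclic and hence abelian.

Answer: Yes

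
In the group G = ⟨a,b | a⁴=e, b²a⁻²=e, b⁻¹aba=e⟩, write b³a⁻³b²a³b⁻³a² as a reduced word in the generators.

Multiply left to right, reducing at each step:
  (b⁻¹) · a⁻³ = ab
  (ab) · b² = ab⁻¹
  (ab⁻¹) · a³ = b
  b · b⁻³ = a²
  (a²) · a² = e

Answer: e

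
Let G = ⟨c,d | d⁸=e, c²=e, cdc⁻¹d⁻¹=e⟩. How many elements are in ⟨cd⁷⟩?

|⟨cd⁷⟩| equals the order of cd⁷. Compute successive powers until reaching e:
  (cd⁷)¹ = cd⁷, (cd⁷)² = d⁶, (cd⁷)³ = cd⁵, (cd⁷)⁴ = d⁴, (cd⁷)⁵ = cd³, (cd⁷)⁶ = d², (cd⁷)⁷ = cd, (cd⁷)⁸ = e.
The smallest positive k with (cd⁷)ᵏ = e is 8, so |⟨cd⁷⟩| = 8.

Answer: 8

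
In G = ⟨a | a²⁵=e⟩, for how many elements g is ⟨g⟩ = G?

G is cyclic of order 25. An element generates G iff its order is 25, and a cyclic group of order 25 has exactly φ(25) = 20 such elements.

Answer: 20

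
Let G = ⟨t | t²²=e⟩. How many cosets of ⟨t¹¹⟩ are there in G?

First find ord(t¹¹) by computing successive powers:
  (t¹¹)¹ = t¹¹, (t¹¹)² = e.
So |⟨t¹¹⟩| = ord(t¹¹) = 2. With |G| = 22, by Lagrange [G : ⟨t¹¹⟩] = 22/2 = 11.

Answer: 11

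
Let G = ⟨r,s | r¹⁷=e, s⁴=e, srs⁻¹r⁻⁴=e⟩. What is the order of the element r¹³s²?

Compute successive powers until reaching e:
  (r¹³s²)¹ = r¹³s², (r¹³s²)² = e.
The smallest positive k with (r¹³s²)ᵏ = e is 2.

Answer: 2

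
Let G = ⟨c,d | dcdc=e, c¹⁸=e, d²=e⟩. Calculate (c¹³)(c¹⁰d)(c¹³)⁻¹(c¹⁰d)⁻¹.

[(c¹³), (c¹⁰d)] = (c¹³)·(c¹⁰d)·(c¹³)⁻¹·(c¹⁰d)⁻¹.
  (c¹³) · (c¹⁰d) = c⁵d
  (c⁵d) · (c⁵) = d
  d · (c¹⁰d) = c⁸

Answer: c⁸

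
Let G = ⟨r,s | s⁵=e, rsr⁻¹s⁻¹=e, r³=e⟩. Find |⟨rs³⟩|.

|⟨rs³⟩| equals the order of rs³. Compute successive powers until reaching e:
  (rs³)¹ = rs³, (rs³)² = r²s, (rs³)³ = s⁴, (rs³)⁴ = rs², (rs³)⁵ = r², (rs³)⁶ = s³, (rs³)⁷ = rs, (rs³)⁸ = r²s⁴, (rs³)⁹ = s², (rs³)¹⁰ = r, (rs³)¹¹ = r²s³, (rs³)¹² = s, (rs³)¹³ = rs⁴, (rs³)¹⁴ = r²s², (rs³)¹⁵ = e.
The smallest positive k with (rs³)ᵏ = e is 15, so |⟨rs³⟩| = 15.

Answer: 15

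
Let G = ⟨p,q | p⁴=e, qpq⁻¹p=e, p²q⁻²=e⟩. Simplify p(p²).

Compute p · (p²) by multiplying left to right and reducing via the relations at each step:
  p · p² = p³

Answer: p³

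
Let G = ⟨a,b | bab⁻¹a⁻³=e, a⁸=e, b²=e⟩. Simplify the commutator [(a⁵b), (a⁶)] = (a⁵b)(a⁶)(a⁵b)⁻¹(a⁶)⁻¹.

[(a⁵b), (a⁶)] = (a⁵b)·(a⁶)·(a⁵b)⁻¹·(a⁶)⁻¹.
  (a⁵b) · (a⁶) = a⁷b
  (a⁷b) · (ab) = a²
  (a²) · (a²) = a⁴

Answer: a⁴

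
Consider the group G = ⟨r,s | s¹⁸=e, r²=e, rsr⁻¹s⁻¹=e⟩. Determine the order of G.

Enumerate words in the generators, reducing via the relations: the distinct elements are
  {e, r, s, rs, s², s³, s⁴, s⁵, s⁶, s⁷, s⁸, s⁹, rs², rs³, rs⁴, rs⁵, rs⁶, rs⁷, rs⁸, rs⁹, s¹², s¹³, s¹¹, s¹⁰, s¹⁴, s¹⁵, s¹⁶, s¹⁷, rs¹², rs¹³, rs¹¹, rs¹⁰, rs¹⁴, rs¹⁵, rs¹⁶, rs¹⁷}.
No further products give new elements, so |G| = 36.

Answer: 36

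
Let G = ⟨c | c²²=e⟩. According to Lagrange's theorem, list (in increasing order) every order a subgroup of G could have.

|G| = 22 = 2 · 11. By Lagrange's theorem the order of any subgroup divides 22; the divisors of 22 are 1, 2, 11, 22.

Answer: 1, 2, 11, 22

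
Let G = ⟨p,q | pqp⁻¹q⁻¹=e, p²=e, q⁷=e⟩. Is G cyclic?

|G| = 14. The element pq has order 14 (its powers give 14 distinct elements), so ⟨pq⟩ = G and G is cyclic.

Answer: Yes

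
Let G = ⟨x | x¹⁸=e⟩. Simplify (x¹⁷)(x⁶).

Compute (x¹⁷) · (x⁶) by multiplying left to right and reducing via the relations at each step:
  (x¹⁷) · x⁶ = x⁵

Answer: x⁵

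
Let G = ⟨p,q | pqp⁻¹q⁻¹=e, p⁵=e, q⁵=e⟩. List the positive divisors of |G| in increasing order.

|G| = 25 = 5². By Lagrange's theorem the order of any subgroup divides 25; the divisors of 25 are 1, 5, 25.

Answer: 1, 5, 25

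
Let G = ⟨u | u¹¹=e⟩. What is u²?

Compute successive powers of u, reducing at each step:
  u²: u · u = u²

Answer: u²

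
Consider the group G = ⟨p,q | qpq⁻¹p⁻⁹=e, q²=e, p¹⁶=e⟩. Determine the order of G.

Enumerate words in the generators, reducing via the relations: the distinct elements are
  {e, p, q, pq, p², p³, p⁴, p⁵, p⁶, p⁷, p⁸, p⁹, p²q, p³q, p¹², p¹³, p¹¹, p¹⁰, p¹⁴, p¹⁵, p⁴q, p⁵q, p⁶q, p⁷q, p⁸q, p⁹q, p¹²q, p¹³q, p¹¹q, p¹⁰q, p¹⁴q, p¹⁵q}.
No further products give new elements, so |G| = 32.

Answer: 32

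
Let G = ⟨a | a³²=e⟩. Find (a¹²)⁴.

Compute successive powers of (a¹²), reducing at each step:
  (a¹²)²: (a¹²) · a¹² = a²⁴
  (a¹²)³: (a²⁴) · a¹² = a⁴
  (a¹²)⁴: (a⁴) · a¹² = a¹⁶

Answer: a¹⁶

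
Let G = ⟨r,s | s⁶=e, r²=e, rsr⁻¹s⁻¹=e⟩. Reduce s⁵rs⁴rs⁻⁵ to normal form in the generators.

Multiply left to right, reducing at each step:
  (s⁵) · r = rs⁵
  (rs⁵) · s⁴ = rs³
  (rs³) · r = s³
  (s³) · s⁻⁵ = s⁴

Answer: s⁴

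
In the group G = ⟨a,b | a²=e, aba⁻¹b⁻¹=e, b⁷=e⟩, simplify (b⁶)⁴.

Compute successive powers of (b⁶), reducing at each step:
  (b⁶)²: (b⁶) · b⁶ = b⁵
  (b⁶)³: (b⁵) · b⁶ = b⁴
  (b⁶)⁴: (b⁴) · b⁶ = b³

Answer: b³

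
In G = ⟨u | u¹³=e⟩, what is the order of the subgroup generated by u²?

|⟨u²⟩| equals the order of u². Compute successive powers until reaching e:
  (u²)¹ = u², (u²)² = u⁴, (u²)³ = u⁶, (u²)⁴ = u⁸, (u²)⁵ = u¹⁰, (u²)⁶ = u¹², (u²)⁷ = u, (u²)⁸ = u³, (u²)⁹ = u⁵, (u²)¹⁰ = u⁷, (u²)¹¹ = u⁹, (u²)¹² = u¹¹, (u²)¹³ = e.
The smallest positive k with (u²)ᵏ = e is 13, so |⟨u²⟩| = 13.

Answer: 13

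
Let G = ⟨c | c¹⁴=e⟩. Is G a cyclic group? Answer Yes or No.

|G| = 14. The element c has order 14 (its powers give 14 distinct elements), so ⟨c⟩ = G and G is cyclic.

Answer: Yes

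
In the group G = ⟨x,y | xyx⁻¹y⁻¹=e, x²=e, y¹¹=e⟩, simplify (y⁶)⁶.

Compute successive powers of (y⁶), reducing at each step:
  (y⁶)²: (y⁶) · y⁶ = y
  (y⁶)³: y · y⁶ = y⁷
  (y⁶)⁴: (y⁷) · y⁶ = y²
  (y⁶)⁵: (y²) · y⁶ = y⁸
  (y⁶)⁶: (y⁸) · y⁶ = y³

Answer: y³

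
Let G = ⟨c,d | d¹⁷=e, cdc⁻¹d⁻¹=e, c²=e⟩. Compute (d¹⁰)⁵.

Compute successive powers of (d¹⁰), reducing at each step:
  (d¹⁰)²: (d¹⁰) · d¹⁰ = d³
  (d¹⁰)³: (d³) · d¹⁰ = d¹³
  (d¹⁰)⁴: (d¹³) · d¹⁰ = d⁶
  (d¹⁰)⁵: (d⁶) · d¹⁰ = d¹⁶

Answer: d¹⁶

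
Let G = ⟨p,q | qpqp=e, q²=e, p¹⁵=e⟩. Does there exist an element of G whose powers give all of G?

Every cyclic group is abelian. But p·q = pq while q·p = p¹⁴q, so p·q ≠ q·p and G is not abelian. Hence G is not cyclic.

Answer: No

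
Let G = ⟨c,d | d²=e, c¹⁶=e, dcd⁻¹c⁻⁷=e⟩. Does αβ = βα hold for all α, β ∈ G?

c·d = cd but d·c = c⁷d, so c·d ≠ d·c and G is not abelian.

Answer: No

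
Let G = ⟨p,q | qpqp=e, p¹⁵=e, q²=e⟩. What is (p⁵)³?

Compute successive powers of (p⁵), reducing at each step:
  (p⁵)²: (p⁵) · p⁵ = p¹⁰
  (p⁵)³: (p¹⁰) · p⁵ = e

Answer: e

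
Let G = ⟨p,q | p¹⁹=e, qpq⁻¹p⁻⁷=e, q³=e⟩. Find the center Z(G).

An element z ∈ Z(G) iff z commutes with every generator.
For example e is central: e·p = p = p·e; e·q = q = q·e.
Whereas p ∉ Z(G) since p·q = pq ≠ p⁷q = q·p.
Checking each of the 57 elements this way gives Z(G) = {e}, of order 1.

Answer: {e}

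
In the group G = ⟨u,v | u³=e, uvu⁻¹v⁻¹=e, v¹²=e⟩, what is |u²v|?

Compute successive powers until reaching e:
  (u²v)¹ = u²v, (u²v)² = uv², (u²v)³ = v³, (u²v)⁴ = u²v⁴, (u²v)⁵ = uv⁵, (u²v)⁶ = v⁶, (u²v)⁷ = u²v⁷, (u²v)⁸ = uv⁸, (u²v)⁹ = v⁹, (u²v)¹⁰ = u²v¹⁰, (u²v)¹¹ = uv¹¹, (u²v)¹² = e.
The smallest positive k with (u²v)ᵏ = e is 12.

Answer: 12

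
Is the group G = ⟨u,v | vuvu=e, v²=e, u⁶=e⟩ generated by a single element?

Every cyclic group is abelian. But u·v = uv while v·u = u⁵v, so u·v ≠ v·u and G is not abelian. Hence G is not cyclic.

Answer: No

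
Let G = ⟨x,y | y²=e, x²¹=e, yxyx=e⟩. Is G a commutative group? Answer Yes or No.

x·y = xy but y·x = x²⁰y, so x·y ≠ y·x and G is not abelian.

Answer: No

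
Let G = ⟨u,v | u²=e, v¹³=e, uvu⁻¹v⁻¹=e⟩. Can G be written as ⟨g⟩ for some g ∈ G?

|G| = 26. The element uv has order 26 (its powers give 26 distinct elements), so ⟨uv⟩ = G and G is cyclic.

Answer: Yes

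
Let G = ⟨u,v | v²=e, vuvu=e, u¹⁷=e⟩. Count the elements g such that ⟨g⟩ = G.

⟨g⟩ = G would require ord(g) = |G| = 34, but the maximum element order in G is 17 < 34. So G is not cyclic and no single element generates it: the count is 0.

Answer: 0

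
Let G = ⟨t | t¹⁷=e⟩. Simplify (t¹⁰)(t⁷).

Compute (t¹⁰) · (t⁷) by multiplying left to right and reducing via the relations at each step:
  (t¹⁰) · t⁷ = e

Answer: e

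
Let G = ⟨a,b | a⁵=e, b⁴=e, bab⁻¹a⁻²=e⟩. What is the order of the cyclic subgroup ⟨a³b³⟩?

|⟨a³b³⟩| equals the order of a³b³. Compute successive powers until reaching e:
  (a³b³)¹ = a³b³, (a³b³)² = a²b², (a³b³)³ = a⁴b, (a³b³)⁴ = e.
The smallest positive k with (a³b³)ᵏ = e is 4, so |⟨a³b³⟩| = 4.

Answer: 4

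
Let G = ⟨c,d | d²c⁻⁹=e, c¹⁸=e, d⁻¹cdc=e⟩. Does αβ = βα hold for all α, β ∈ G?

c·d = cd but d·c = c⁸d⁻¹, so c·d ≠ d·c and G is not abelian.

Answer: No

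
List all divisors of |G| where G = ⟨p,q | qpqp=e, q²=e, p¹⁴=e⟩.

|G| = 28 = 2² · 7. By Lagrange's theorem the order of any subgroup divides 28; the divisors of 28 are 1, 2, 4, 7, 14, 28.

Answer: 1, 2, 4, 7, 14, 28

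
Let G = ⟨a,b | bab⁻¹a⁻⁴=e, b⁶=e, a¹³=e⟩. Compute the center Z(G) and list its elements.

An element z ∈ Z(G) iff z commutes with every generator.
For example e is central: e·a = a = a·e; e·b = b = b·e.
Whereas a ∉ Z(G) since a·b = ab ≠ a⁴b = b·a.
Checking each of the 78 elements this way gives Z(G) = {e}, of order 1.

Answer: {e}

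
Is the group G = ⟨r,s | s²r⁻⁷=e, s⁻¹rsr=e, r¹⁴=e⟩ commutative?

r·s = rs but s·r = r⁶s⁻¹, so r·s ≠ s·r and G is not abelian.

Answer: No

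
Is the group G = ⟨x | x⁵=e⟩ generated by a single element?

|G| = 5. The element x has order 5 (its powers give 5 distinct elements), so ⟨x⟩ = G and G is cyclic.

Answer: Yes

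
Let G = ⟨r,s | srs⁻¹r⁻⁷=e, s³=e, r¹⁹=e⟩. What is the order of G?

Enumerate words in the generators, reducing via the relations: the distinct elements are
  {e, r, s, rs, r², r³, r⁴, r⁵, r⁶, r⁷, r⁸, r⁹, s², rs², r²s, r³s, r¹², r¹³, r¹¹, r¹⁰, r¹⁴, r¹⁵, r¹⁶, r¹⁷, r¹⁸, r⁴s, r⁵s, r⁶s, r⁷s, r⁸s, r⁹s, r²s², r³s², r¹²s, r¹³s, r¹¹s, r¹⁰s, r¹⁴s, r¹⁵s, r¹⁶s, r¹⁷s, r¹⁸s, r⁴s², r⁵s², r⁶s², r⁷s², r⁸s², r⁹s², r¹²s², r¹³s², r¹¹s², r¹⁰s², r¹⁴s², r¹⁵s², r¹⁶s², r¹⁷s², r¹⁸s²}.
No further products give new elements, so |G| = 57.

Answer: 57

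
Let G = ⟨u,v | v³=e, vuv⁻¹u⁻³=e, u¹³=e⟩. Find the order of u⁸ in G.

Compute successive powers until reaching e:
  (u⁸)¹ = u⁸, (u⁸)² = u³, (u⁸)³ = u¹¹, (u⁸)⁴ = u⁶, (u⁸)⁵ = u, (u⁸)⁶ = u⁹, (u⁸)⁷ = u⁴, (u⁸)⁸ = u¹², (u⁸)⁹ = u⁷, (u⁸)¹⁰ = u², (u⁸)¹¹ = u¹⁰, (u⁸)¹² = u⁵, (u⁸)¹³ = e.
The smallest positive k with (u⁸)ᵏ = e is 13.

Answer: 13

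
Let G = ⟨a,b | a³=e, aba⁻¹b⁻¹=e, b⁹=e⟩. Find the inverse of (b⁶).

The order of (b⁶) is 3 (smallest k with (b⁶)ᵏ = e), so (b⁶)⁻¹ = (b⁶)² = b³.
Check: (b⁶) · (b³) → (b⁶) · b³ = e, giving e as required.

Answer: b³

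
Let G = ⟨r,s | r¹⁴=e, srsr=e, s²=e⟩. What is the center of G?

An element z ∈ Z(G) iff z commutes with every generator.
For example r⁷ is central: (r⁷)·r = r⁸ = r·(r⁷); (r⁷)·s = r⁷s = s·(r⁷).
Whereas r ∉ Z(G) since r·s = rs ≠ r¹³s = s·r.
Checking each of the 28 elements this way gives Z(G) = {e, r⁷}, of order 2.

Answer: {e, r⁷}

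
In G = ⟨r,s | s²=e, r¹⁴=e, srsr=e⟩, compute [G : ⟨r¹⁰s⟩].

First find ord(r¹⁰s) by computing successive powers:
  (r¹⁰s)¹ = r¹⁰s, (r¹⁰s)² = e.
So |⟨r¹⁰s⟩| = ord(r¹⁰s) = 2. With |G| = 28, by Lagrange [G : ⟨r¹⁰s⟩] = 28/2 = 14.

Answer: 14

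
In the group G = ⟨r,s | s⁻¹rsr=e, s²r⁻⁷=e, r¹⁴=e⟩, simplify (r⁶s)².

Compute successive powers of (r⁶s), reducing at each step:
  (r⁶s)²: (r⁶s) · r⁶ = s;   s · s = r⁷

Answer: r⁷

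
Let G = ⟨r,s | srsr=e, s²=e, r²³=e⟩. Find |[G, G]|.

G' = [G, G] is generated by all commutators. The generator-pair commutators are: [r, s] = r².
The subgroup they normally generate is {e, r, r², r³, r⁴, r⁵, r⁶, r⁷, r⁸, r⁹, r¹⁰, r¹¹, r¹², r¹³, r¹⁴, r¹⁵, r¹⁶, r¹⁷, r¹⁸, r¹⁹, r²⁰, r²¹, r²²}, of order 23.
Check: |G/G'| = 46/23 = 2 is the order of the abelianisation.

Answer: 23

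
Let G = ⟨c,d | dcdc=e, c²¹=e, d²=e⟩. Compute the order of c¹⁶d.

Compute successive powers until reaching e:
  (c¹⁶d)¹ = c¹⁶d, (c¹⁶d)² = e.
The smallest positive k with (c¹⁶d)ᵏ = e is 2.

Answer: 2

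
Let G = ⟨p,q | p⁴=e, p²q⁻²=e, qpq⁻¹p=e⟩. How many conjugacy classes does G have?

The conjugacy classes (representative and size) are:
  [e] (size 1), [p³] (size 2), [p²] (size 1), [q⁻¹] (size 2), [pq] (size 2).
Class equation: 1 + 2 + 1 + 2 + 2 = 8 = |G|. So G has 5 conjugacy classes.

Answer: 5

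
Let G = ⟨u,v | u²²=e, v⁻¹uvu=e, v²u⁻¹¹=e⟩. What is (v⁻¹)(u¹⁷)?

Compute (v⁻¹) · (u¹⁷) by multiplying left to right and reducing via the relations at each step:
  (v⁻¹) · u¹⁷ = u⁵v⁻¹

Answer: u⁵v⁻¹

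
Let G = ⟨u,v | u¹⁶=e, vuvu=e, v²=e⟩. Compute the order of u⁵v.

Compute successive powers until reaching e:
  (u⁵v)¹ = u⁵v, (u⁵v)² = e.
The smallest positive k with (u⁵v)ᵏ = e is 2.

Answer: 2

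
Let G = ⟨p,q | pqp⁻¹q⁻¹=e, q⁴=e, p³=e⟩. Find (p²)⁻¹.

The order of (p²) is 3 (smallest k with (p²)ᵏ = e), so (p²)⁻¹ = (p²)² = p.
Check: (p²) · p → (p²) · p = e, giving e as required.

Answer: p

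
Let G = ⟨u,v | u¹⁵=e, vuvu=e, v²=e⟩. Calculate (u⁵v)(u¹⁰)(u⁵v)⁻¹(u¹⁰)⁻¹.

[(u⁵v), (u¹⁰)] = (u⁵v)·(u¹⁰)·(u⁵v)⁻¹·(u¹⁰)⁻¹.
  (u⁵v) · (u¹⁰) = u¹⁰v
  (u¹⁰v) · (u⁵v) = u⁵
  (u⁵) · (u⁵) = u¹⁰

Answer: u¹⁰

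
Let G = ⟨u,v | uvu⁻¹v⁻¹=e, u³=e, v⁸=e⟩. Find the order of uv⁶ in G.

Compute successive powers until reaching e:
  (uv⁶)¹ = uv⁶, (uv⁶)² = u²v⁴, (uv⁶)³ = v², (uv⁶)⁴ = u, (uv⁶)⁵ = u²v⁶, (uv⁶)⁶ = v⁴, (uv⁶)⁷ = uv², (uv⁶)⁸ = u², (uv⁶)⁹ = v⁶, (uv⁶)¹⁰ = uv⁴, (uv⁶)¹¹ = u²v², (uv⁶)¹² = e.
The smallest positive k with (uv⁶)ᵏ = e is 12.

Answer: 12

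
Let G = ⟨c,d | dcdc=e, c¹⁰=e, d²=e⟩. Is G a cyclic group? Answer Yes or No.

Every cyclic group is abelian. But c·d = cd while d·c = c⁹d, so c·d ≠ d·c and G is not abelian. Hence G is not cyclic.

Answer: No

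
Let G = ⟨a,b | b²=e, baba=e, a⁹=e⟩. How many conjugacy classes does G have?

The conjugacy classes (representative and size) are:
  [e] (size 1), [a⁸] (size 2), [a⁷] (size 2), [a⁶] (size 2), [a⁵] (size 2), [a⁴b] (size 9).
Class equation: 1 + 2 + 2 + 2 + 2 + 9 = 18 = |G|. So G has 6 conjugacy classes.

Answer: 6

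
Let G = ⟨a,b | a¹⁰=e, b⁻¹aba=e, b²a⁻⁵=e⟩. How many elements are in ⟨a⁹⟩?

|⟨a⁹⟩| equals the order of a⁹. Compute successive powers until reaching e:
  (a⁹)¹ = a⁹, (a⁹)² = a⁸, (a⁹)³ = a⁷, (a⁹)⁴ = a⁶, (a⁹)⁵ = a⁵, (a⁹)⁶ = a⁴, (a⁹)⁷ = a³, (a⁹)⁸ = a², (a⁹)⁹ = a, (a⁹)¹⁰ = e.
The smallest positive k with (a⁹)ᵏ = e is 10, so |⟨a⁹⟩| = 10.

Answer: 10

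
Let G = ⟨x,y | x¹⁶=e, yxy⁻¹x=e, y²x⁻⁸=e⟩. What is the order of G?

Enumerate words in the generators, reducing via the relations: the distinct elements are
  {e, x, y, xy, x², x³, x⁴, x⁵, x⁶, x⁷, x⁸, x⁹, x²y, x³y, x¹², x¹³, x¹¹, x¹⁰, x¹⁴, x¹⁵, x⁴y, x⁵y, x⁶y, x⁷y, y⁻¹, xy⁻¹, x²y⁻¹, x³y⁻¹, x⁴y⁻¹, x⁵y⁻¹, x⁶y⁻¹, x⁷y⁻¹}.
No further products give new elements, so |G| = 32.

Answer: 32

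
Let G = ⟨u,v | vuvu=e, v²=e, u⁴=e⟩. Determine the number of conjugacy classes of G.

The conjugacy classes (representative and size) are:
  [e] (size 1), [u] (size 2), [u²] (size 1), [u²v] (size 2), [u³v] (size 2).
Class equation: 1 + 2 + 1 + 2 + 2 = 8 = |G|. So G has 5 conjugacy classes.

Answer: 5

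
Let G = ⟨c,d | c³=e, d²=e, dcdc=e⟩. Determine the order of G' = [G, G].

G' = [G, G] is generated by all commutators. The generator-pair commutators are: [c, d] = c².
The subgroup they normally generate is {e, c, c²}, of order 3.
Check: |G/G'| = 6/3 = 2 is the order of the abelianisation.

Answer: 3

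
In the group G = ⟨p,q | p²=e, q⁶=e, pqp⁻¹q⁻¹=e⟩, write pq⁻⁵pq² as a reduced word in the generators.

Multiply left to right, reducing at each step:
  p · q⁻⁵ = pq
  (pq) · p = q
  q · q² = q³

Answer: q³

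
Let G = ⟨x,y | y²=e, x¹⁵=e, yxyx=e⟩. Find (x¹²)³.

Compute successive powers of (x¹²), reducing at each step:
  (x¹²)²: (x¹²) · x¹² = x⁹
  (x¹²)³: (x⁹) · x¹² = x⁶

Answer: x⁶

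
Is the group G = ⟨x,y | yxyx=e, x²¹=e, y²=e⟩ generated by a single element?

Every cyclic group is abelian. But x·y = xy while y·x = x²⁰y, so x·y ≠ y·x and G is not abelian. Hence G is not cyclic.

Answer: No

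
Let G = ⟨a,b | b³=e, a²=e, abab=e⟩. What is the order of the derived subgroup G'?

G' = [G, G] is generated by all commutators. The generator-pair commutators are: [a, b] = b.
The subgroup they normally generate is {e, b, b²}, of order 3.
Check: |G/G'| = 6/3 = 2 is the order of the abelianisation.

Answer: 3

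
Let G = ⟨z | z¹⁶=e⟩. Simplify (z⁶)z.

Compute (z⁶) · z by multiplying left to right and reducing via the relations at each step:
  (z⁶) · z = z⁷

Answer: z⁷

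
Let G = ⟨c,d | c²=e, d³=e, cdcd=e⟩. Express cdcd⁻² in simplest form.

Multiply left to right, reducing at each step:
  c · d = cd
  (cd) · c = d²
  (d²) · d⁻² = e

Answer: e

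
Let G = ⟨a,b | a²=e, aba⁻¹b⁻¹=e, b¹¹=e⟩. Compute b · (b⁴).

Compute b · (b⁴) by multiplying left to right and reducing via the relations at each step:
  b · b⁴ = b⁵

Answer: b⁵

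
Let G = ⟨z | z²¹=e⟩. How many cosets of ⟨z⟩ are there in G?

First find ord(z) by computing successive powers:
  z¹ = z, z² = z², z³ = z³, z⁴ = z⁴, z⁵ = z⁵, z⁶ = z⁶, z⁷ = z⁷, z⁸ = z⁸, z⁹ = z⁹, z¹⁰ = z¹⁰, z¹¹ = z¹¹, z¹² = z¹², z¹³ = z¹³, z¹⁴ = z¹⁴, z¹⁵ = z¹⁵, z¹⁶ = z¹⁶, z¹⁷ = z¹⁷, z¹⁸ = z¹⁸, z¹⁹ = z¹⁹, z²⁰ = z²⁰, z²¹ = e.
So |⟨z⟩| = ord(z) = 21. With |G| = 21, by Lagrange [G : ⟨z⟩] = 21/21 = 1.

Answer: 1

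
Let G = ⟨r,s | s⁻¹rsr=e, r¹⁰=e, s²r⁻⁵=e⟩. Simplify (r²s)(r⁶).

Compute (r²s) · (r⁶) by multiplying left to right and reducing via the relations at each step:
  (r²s) · r⁶ = rs⁻¹

Answer: rs⁻¹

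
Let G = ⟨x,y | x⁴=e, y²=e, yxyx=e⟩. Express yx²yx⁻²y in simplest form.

Multiply left to right, reducing at each step:
  y · x² = x²y
  (x²y) · y = x²
  (x²) · x⁻² = e
  e · y = y

Answer: y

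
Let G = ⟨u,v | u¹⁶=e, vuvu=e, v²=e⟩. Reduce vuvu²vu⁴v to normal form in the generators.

Multiply left to right, reducing at each step:
  v · u = u¹⁵v
  (u¹⁵v) · v = u¹⁵
  (u¹⁵) · u² = u
  u · v = uv
  (uv) · u⁴ = u¹³v
  (u¹³v) · v = u¹³

Answer: u¹³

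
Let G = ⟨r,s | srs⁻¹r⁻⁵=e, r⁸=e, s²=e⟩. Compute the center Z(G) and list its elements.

An element z ∈ Z(G) iff z commutes with every generator.
For example r² is central: (r²)·r = r³ = r·(r²); (r²)·s = r²s = s·(r²).
Whereas r ∉ Z(G) since r·s = rs ≠ r⁵s = s·r.
Checking each of the 16 elements this way gives Z(G) = {e, r², r⁴, r⁶}, of order 4.

Answer: {e, r², r⁴, r⁶}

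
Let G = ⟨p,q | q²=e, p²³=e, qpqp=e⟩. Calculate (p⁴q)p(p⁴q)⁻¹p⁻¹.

[(p⁴q), p] = (p⁴q)·p·(p⁴q)⁻¹·p⁻¹.
  (p⁴q) · p = p³q
  (p³q) · (p⁴q) = p²²
  (p²²) · (p²²) = p²¹

Answer: p²¹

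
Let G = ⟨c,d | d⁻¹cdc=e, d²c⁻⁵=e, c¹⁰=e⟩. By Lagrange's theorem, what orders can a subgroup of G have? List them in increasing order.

|G| = 20 = 2² · 5. By Lagrange's theorem the order of any subgroup divides 20; the divisors of 20 are 1, 2, 4, 5, 10, 20.

Answer: 1, 2, 4, 5, 10, 20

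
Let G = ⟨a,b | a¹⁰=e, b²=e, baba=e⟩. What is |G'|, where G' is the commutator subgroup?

G' = [G, G] is generated by all commutators. The generator-pair commutators are: [a, b] = a².
The subgroup they normally generate is {e, a², a⁴, a⁶, a⁸}, of order 5.
Check: |G/G'| = 20/5 = 4 is the order of the abelianisation.

Answer: 5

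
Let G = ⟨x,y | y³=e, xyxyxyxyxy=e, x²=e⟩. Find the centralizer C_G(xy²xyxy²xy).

⟨xy²xyxy²xy⟩ ⊆ C_G(xy²xyxy²xy) since powers of xy²xyxy²xy commute with xy²xyxy²xy; so |C_G(xy²xyxy²xy)| ≥ |⟨xy²xyxy²xy⟩| = 5.
By orbit–stabilizer, |C_G(xy²xyxy²xy)| = |G| / |conj. class of xy²xyxy²xy| = 60 / 12 = 5.
The 5 elements commuting with xy²xyxy²xy are {e, y²xyx, xy²xy, y²xyxy²xyx, xy²xyxy²xy}.

Answer: {e, y²xyx, xy²xy, y²xyxy²xyx, xy²xyxy²xy}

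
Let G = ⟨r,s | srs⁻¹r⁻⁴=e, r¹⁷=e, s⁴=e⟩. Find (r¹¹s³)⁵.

Compute successive powers of (r¹¹s³), reducing at each step:
  (r¹¹s³)²: (r¹¹s³) · r¹¹ = rs³;   (rs³) · s³ = rs²
  (r¹¹s³)³: (rs²) · r¹¹ = r⁷s²;   (r⁷s²) · s³ = r⁷s
  (r¹¹s³)⁴: (r⁷s) · r¹¹ = s;   s · s³ = e
  (r¹¹s³)⁵: e · r¹¹ = r¹¹;   (r¹¹) · s³ = r¹¹s³

Answer: r¹¹s³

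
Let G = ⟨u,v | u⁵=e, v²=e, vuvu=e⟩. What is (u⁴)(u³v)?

Compute (u⁴) · (u³v) by multiplying left to right and reducing via the relations at each step:
  (u⁴) · u³ = u²
  (u²) · v = u²v

Answer: u²v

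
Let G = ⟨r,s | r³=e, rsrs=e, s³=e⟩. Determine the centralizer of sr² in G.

⟨sr²⟩ ⊆ C_G(sr²) since powers of sr² commute with sr²; so |C_G(sr²)| ≥ |⟨sr²⟩| = 3.
By orbit–stabilizer, |C_G(sr²)| = |G| / |conj. class of sr²| = 12 / 4 = 3.
The 3 elements commuting with sr² are {e, rs², sr²}.

Answer: {e, rs², sr²}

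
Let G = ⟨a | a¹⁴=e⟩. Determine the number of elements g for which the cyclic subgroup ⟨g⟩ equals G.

G is cyclic of order 14. An element generates G iff its order is 14, and a cyclic group of order 14 has exactly φ(14) = 6 such elements.

Answer: 6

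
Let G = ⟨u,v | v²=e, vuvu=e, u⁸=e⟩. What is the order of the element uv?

Compute successive powers until reaching e:
  (uv)¹ = uv, (uv)² = e.
The smallest positive k with (uv)ᵏ = e is 2.

Answer: 2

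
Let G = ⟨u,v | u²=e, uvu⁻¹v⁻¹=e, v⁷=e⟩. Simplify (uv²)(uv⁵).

Compute (uv²) · (uv⁵) by multiplying left to right and reducing via the relations at each step:
  (uv²) · u = v²
  (v²) · v⁵ = e

Answer: e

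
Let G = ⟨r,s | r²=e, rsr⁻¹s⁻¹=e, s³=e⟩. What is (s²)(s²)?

Compute (s²) · (s²) by multiplying left to right and reducing via the relations at each step:
  (s²) · s² = s

Answer: s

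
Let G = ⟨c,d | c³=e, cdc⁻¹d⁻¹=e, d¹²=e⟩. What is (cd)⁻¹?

The order of (cd) is 12 (smallest k with (cd)ᵏ = e), so (cd)⁻¹ = (cd)¹¹ = c²d¹¹.
Check: (cd) · (c²d¹¹) → (cd) · c² = d;   d · d¹¹ = e, giving e as required.

Answer: c²d¹¹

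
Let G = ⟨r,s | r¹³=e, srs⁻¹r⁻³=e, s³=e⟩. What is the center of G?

An element z ∈ Z(G) iff z commutes with every generator.
For example e is central: e·r = r = r·e; e·s = s = s·e.
Whereas r ∉ Z(G) since r·s = rs ≠ r³s = s·r.
Checking each of the 39 elements this way gives Z(G) = {e}, of order 1.

Answer: {e}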